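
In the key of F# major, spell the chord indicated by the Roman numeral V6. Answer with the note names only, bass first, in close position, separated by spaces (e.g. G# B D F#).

In F# major, the fifth degree is C#, and the diatonic chord built there is a major triad.
That chord is spelled C#-E#-G#.
With the 6 figure the chord is in first inversion; from the bass E# upward in close position it reads E#-G#-C#.

E# G# C#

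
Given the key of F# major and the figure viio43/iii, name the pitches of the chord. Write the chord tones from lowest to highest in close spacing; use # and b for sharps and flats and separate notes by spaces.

D# F# G## B#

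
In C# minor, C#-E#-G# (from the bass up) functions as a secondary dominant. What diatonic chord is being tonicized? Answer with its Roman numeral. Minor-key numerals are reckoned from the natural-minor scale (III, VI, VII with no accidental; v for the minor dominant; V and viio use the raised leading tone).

The chord is a major triad on C#.
A dominant resolves down a perfect fifth: C# → F#. In C# minor, F# is scale degree 4, i.e. iv.

iv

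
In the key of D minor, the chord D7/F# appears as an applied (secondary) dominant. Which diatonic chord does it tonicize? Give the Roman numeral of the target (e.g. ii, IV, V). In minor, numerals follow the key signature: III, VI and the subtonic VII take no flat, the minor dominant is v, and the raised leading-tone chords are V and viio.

The chord is a dominant seventh chord on D.
A dominant resolves down a perfect fifth: D → G. In D minor, G is scale degree 4, i.e. iv.

iv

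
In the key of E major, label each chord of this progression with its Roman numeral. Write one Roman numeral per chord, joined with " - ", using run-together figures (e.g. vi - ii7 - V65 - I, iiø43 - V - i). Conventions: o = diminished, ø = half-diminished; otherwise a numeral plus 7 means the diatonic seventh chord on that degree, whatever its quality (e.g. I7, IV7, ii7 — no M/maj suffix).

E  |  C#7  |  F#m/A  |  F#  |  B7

I - V7/ii - ii6 - V/V - V7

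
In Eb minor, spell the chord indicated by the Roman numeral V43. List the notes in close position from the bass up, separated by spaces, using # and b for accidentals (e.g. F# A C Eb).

In Eb minor, the fifth degree is Bb. The dominant is major (leading tone raised), so V is a dominant seventh chord.
Stacking thirds from Bb gives Bb-D-F-Ab.
With the 43 figure the chord is in second inversion; from the bass F upward in close position it reads F-Ab-Bb-D.

F Ab Bb D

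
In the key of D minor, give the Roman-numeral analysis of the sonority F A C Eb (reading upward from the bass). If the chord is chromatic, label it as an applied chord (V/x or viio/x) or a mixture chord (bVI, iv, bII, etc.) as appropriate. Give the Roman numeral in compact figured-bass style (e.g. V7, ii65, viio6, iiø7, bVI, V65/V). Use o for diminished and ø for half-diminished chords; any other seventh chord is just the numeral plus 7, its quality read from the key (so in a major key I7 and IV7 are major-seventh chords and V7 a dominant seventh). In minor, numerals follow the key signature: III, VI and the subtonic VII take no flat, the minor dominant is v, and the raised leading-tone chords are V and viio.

V7/VI

The pitches F-A-C-Eb form a dominant seventh chord rooted on F.
F is not a diatonic chord root with this quality in D minor, but it lies a perfect fifth above Bb (VI), so the chord functions as an applied dominant of VI.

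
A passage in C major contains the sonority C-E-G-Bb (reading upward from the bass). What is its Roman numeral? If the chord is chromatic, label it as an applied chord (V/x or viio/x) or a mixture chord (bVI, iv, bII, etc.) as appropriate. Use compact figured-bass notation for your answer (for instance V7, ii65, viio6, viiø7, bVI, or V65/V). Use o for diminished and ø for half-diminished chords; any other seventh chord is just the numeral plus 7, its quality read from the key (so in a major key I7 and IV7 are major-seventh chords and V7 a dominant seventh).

V7/IV

Stacked in thirds the chord is C-E-G-Bb: a dominant seventh chord on C.
C is not a diatonic chord root with this quality in C major, but it lies a perfect fifth above F (IV), so the chord functions as an applied dominant of IV.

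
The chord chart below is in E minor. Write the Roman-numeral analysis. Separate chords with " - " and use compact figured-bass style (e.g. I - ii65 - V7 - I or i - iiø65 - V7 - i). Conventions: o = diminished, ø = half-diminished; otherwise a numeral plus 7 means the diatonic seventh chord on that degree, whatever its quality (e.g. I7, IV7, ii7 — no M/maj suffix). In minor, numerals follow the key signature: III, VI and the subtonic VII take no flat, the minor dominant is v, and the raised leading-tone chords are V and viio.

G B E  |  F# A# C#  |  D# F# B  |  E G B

G-B-E has root E, degree 1 in E minor, so i6.
F#-A#-C#: a major triad on F#, the applied dominant of V → V/V.
D#-F#-B: root B is the dominant; major triad there is V6.
E-G-B: root E is the tonic; minor triad there is i.

i6 - V/V - V6 - i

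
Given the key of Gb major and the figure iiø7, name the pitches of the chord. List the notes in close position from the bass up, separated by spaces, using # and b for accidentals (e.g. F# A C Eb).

Ab Cb Ebb Gb

iiø7 is the half-diminished supertonic seventh, borrowed from the parallel minor. In Gb major that root is Ab.
So the chord is Ab-Cb-Ebb-Gb.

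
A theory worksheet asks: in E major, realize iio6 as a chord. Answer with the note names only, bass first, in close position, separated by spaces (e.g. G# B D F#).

iio6 is the diminished supertonic triad, borrowed from the parallel minor. In E major that root is F#.
So the chord is F#-A-C, a diminished triad.
With the 6 figure the chord is in first inversion; from the bass A upward in close position it reads A-C-F#.

A C F#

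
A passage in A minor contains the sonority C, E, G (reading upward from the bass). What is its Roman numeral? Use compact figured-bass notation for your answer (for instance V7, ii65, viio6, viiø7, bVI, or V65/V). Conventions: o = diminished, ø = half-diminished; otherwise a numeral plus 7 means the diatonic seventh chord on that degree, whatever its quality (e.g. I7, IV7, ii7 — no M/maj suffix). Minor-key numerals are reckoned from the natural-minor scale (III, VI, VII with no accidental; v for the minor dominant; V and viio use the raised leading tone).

Stacked in thirds the chord is C-E-G: a major triad on C.
In A minor, C is the mediant; the diatonic major triad there is III.

III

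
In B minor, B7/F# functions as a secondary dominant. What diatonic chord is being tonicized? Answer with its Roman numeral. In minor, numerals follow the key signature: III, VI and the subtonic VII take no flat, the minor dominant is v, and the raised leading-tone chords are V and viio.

iv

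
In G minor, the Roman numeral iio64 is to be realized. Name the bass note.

Eb

iio in G minor has root A; the chord is A-C-Eb.
The figure 64 means second inversion — the fifth is in the bass.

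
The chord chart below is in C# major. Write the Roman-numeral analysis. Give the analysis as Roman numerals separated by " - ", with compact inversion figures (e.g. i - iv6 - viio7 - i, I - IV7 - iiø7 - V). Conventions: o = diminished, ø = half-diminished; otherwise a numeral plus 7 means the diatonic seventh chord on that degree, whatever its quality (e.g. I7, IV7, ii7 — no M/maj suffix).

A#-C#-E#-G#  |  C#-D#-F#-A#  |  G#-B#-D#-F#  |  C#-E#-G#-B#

A#-C#-E#-G# has root A#, degree 6 in C# major, so vi7.
C#-D#-F#-A#: root D# is the supertonic; minor seventh chord there is ii42.
G#-B#-D#-F#: dominant seventh chord on G# = scale degree 5 → V7.
C#-E#-G#-B# has root C#, degree 1 in C# major, so I7.

vi7 - ii42 - V7 - I7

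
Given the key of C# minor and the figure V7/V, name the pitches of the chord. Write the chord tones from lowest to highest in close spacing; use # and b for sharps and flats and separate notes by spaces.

D# F## A# C#

The slash means an applied dominant: we want the dominant of V. In C# minor, V is G# major, and its dominant is built on D#.
Building a dominant seventh chord on D# gives D#-F##-A#-C#.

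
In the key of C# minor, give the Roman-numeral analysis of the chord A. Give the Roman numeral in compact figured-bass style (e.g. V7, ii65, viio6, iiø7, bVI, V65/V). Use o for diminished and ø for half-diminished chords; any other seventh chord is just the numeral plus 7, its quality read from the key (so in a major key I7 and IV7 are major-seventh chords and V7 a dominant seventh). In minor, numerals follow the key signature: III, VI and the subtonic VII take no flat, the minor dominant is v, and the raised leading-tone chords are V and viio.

VI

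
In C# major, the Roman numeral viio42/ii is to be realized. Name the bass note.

B

The applied chord viio42/ii is rooted on C##: C##-E#-G#-B.
The figure 42 means third inversion — the seventh is in the bass.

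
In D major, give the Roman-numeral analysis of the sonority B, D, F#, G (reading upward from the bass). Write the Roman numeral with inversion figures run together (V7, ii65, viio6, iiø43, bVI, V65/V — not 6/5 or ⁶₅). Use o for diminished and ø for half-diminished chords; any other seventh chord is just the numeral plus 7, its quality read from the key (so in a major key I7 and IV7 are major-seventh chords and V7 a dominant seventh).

IV65

The pitches G-B-D-F# form a major seventh chord rooted on G.
In D major, G is the subdominant; the diatonic major seventh chord there is IV7.
With B in the bass the chord is in first inversion, so the figured bass is 65.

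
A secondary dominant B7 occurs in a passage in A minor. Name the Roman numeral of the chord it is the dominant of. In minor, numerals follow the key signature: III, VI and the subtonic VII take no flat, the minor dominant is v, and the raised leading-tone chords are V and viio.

V

The chord is a dominant seventh chord on B.
A dominant resolves down a perfect fifth: B → E. In A minor, E is scale degree 5, i.e. V.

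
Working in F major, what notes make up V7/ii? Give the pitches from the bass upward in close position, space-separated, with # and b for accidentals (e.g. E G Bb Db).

V7/ii is a secondary dominant — the dominant seventh of ii. ii in F major is G, so the applied chord's root is D, a perfect fifth above.
Building a dominant seventh chord on D gives D-F#-A-C.

D F# A C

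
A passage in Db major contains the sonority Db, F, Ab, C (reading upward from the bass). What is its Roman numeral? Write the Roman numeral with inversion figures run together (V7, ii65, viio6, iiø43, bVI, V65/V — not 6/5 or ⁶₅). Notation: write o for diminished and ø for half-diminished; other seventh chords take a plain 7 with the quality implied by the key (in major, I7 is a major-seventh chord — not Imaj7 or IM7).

I7

Stacked in thirds the chord is Db-F-Ab-C: a major seventh chord on Db.
Db is scale degree 1 in Db major, and a major seventh chord on that degree is written I7.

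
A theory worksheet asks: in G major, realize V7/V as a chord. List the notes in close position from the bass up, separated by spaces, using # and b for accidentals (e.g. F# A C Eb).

A C# E G

V7/V is a secondary dominant — the dominant seventh of V. V in G major is D, so the applied chord's root is A, a perfect fifth above.
Building a dominant seventh chord on A gives A-C#-E-G.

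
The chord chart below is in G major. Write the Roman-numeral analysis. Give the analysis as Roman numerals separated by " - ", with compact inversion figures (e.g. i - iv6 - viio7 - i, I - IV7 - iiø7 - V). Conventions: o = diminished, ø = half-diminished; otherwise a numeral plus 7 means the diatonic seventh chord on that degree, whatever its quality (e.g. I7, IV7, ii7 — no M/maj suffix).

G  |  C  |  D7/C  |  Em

I - IV - V42 - vi

G: root G is the tonic; major triad there is I.
C has root C, degree 4 in G major, so IV.
D7/C: root D is the dominant; dominant seventh chord there is V42.
Em: root E is the submediant; minor triad there is vi.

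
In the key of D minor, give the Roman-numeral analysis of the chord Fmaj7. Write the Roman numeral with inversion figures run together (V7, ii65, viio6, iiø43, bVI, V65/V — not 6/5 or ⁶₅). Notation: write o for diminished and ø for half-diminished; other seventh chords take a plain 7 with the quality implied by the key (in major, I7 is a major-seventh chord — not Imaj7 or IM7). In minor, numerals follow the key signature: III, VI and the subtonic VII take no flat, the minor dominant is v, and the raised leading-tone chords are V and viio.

The pitches F-A-C-E form a major seventh chord rooted on F.
In D minor, F is the mediant; the diatonic major seventh chord there is III7.

III7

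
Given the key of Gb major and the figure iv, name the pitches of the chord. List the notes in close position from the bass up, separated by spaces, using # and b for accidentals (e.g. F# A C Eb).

Cb Ebb Gb

Scale degree 4 in Gb major is Cb; here the chord built on it is altered to a minor triad. iv is the minor subdominant, borrowed from the parallel minor.
So the chord is Cb-Ebb-Gb, a minor triad.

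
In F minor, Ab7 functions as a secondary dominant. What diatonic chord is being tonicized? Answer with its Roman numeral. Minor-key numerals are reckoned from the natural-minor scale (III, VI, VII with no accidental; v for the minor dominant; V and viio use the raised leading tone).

VI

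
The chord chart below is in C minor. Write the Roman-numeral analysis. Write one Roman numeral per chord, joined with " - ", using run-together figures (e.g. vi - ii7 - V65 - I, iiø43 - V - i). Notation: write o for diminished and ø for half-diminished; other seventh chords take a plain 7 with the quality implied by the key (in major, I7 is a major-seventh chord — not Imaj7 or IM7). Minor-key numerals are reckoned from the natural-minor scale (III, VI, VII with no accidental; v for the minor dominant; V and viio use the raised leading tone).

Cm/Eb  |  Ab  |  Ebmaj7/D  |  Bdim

i6 - VI - III42 - viio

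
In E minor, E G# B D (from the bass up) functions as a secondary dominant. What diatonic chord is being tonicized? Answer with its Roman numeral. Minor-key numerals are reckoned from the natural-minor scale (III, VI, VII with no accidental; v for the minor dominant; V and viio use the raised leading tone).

The chord is a dominant seventh chord on E.
A dominant resolves down a perfect fifth: E → A. In E minor, A is scale degree 4, i.e. iv.

iv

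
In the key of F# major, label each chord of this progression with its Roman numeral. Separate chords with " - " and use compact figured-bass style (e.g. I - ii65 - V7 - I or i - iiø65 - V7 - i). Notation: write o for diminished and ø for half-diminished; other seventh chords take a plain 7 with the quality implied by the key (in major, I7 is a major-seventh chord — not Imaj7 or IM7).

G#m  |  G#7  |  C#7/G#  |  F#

G#m: root G# is the supertonic; minor triad there is ii.
G#7: chromatic; G# is V of V, so V7/V.
C#7/G#: root C# is the dominant; dominant seventh chord there is V43.
F# has root F#, degree 1 in F# major, so I.

ii - V7/V - V43 - I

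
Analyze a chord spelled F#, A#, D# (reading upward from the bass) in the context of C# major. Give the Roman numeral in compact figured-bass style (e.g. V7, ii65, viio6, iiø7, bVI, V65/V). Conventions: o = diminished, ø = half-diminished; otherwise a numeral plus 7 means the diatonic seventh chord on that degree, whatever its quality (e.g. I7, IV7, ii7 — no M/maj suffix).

ii6

The pitches D#-F#-A# form a minor triad rooted on D#.
In C# major, D# is the supertonic; the diatonic minor triad there is ii.
With F# in the bass the chord is in first inversion, so the figured bass is 6.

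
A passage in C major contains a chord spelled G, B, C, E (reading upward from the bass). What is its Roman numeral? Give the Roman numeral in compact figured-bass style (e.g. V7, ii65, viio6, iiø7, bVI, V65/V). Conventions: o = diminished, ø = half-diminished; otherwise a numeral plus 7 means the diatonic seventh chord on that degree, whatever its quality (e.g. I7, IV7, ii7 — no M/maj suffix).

I43

Stacked in thirds the chord is C-E-G-B: a major seventh chord on C.
In C major, C is the tonic; the diatonic major seventh chord there is I7.
With G in the bass the chord is in second inversion, so the figured bass is 43.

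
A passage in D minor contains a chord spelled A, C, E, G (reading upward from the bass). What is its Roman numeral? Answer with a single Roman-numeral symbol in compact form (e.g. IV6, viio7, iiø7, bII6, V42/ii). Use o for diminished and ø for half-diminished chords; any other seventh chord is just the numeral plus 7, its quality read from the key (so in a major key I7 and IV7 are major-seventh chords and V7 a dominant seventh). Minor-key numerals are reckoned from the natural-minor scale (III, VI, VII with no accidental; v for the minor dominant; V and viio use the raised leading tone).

v7

Stacked in thirds the chord is A-C-E-G: a minor seventh chord on A.
A is scale degree 5 in D minor, and a minor seventh chord on that degree is written v7.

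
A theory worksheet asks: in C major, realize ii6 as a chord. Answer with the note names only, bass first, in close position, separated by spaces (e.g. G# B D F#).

F A D

The numeral's case and figure indicate a minor triad. In C major its root, the second degree, is D.
Stacking thirds from D gives D-F-A.
With the 6 figure the chord is in first inversion; from the bass F upward in close position it reads F-A-D.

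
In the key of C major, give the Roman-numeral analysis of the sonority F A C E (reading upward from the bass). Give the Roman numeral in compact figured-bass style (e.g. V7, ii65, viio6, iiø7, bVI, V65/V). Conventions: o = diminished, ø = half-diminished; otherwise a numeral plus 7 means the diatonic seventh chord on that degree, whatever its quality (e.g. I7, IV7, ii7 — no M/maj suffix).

The pitches F-A-C-E form a major seventh chord rooted on F.
F is scale degree 4 in C major, and a major seventh chord on that degree is written IV7.

IV7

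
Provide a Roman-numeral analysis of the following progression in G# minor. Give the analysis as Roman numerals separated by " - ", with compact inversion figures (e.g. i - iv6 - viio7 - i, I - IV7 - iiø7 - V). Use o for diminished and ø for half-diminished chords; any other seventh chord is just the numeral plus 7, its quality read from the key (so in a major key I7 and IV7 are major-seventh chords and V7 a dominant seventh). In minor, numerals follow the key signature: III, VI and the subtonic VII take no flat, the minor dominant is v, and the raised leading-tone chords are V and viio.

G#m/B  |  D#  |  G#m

G#m/B: minor triad on G# = scale degree 1 → i6.
D#: major triad on D# = scale degree 5 → V.
G#m: root G# is the tonic; minor triad there is i.

i6 - V - i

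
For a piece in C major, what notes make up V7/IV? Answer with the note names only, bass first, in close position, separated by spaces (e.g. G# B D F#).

C E G Bb

The slash means an applied dominant: we want the dominant of IV. In C major, IV is F major, and its dominant is built on C.
Building a dominant seventh chord on C gives C-E-G-Bb.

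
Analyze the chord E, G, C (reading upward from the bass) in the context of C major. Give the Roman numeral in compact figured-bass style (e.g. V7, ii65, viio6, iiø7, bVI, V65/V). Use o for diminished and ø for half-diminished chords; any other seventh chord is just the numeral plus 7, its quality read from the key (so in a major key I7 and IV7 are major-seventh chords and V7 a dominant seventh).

I6

The pitches C-E-G form a major triad rooted on C.
In C major, C is the tonic; the diatonic major triad there is I.
With E in the bass the chord is in first inversion, so the figured bass is 6.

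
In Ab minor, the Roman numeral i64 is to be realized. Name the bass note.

i in Ab minor has root Ab; the chord is Ab-Cb-Eb.
The figure 64 means second inversion — the fifth is in the bass.

Eb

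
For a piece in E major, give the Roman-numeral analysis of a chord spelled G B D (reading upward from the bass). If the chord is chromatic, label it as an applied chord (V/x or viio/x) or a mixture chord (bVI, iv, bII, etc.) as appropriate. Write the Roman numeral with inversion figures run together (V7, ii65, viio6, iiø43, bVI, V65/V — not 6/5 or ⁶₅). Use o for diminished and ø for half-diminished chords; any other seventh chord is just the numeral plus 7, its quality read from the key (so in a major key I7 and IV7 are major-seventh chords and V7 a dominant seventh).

bIII

Stacked in thirds the chord is G-B-D: a major triad on G.
G is the lowered third degree of E major (diatonic 3 would be G#). This is a major triad on the lowered third degree, borrowed from the parallel minor.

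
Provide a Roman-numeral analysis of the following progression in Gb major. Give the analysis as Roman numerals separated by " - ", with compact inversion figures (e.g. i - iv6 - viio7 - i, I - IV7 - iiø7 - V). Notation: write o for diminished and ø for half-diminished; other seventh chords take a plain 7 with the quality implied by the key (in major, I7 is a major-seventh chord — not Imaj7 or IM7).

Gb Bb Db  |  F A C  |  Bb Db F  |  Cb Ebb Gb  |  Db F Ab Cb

Gb-Bb-Db: root Gb is the tonic; major triad there is I.
F-A-C: a major triad on F, the applied dominant of iii → V/iii.
Bb-Db-F: minor triad on Bb = scale degree 3 → iii.
Cb-Ebb-Gb is non-diatonic — iv, a mixture chord from Gb minor.
Db-F-Ab-Cb: root Db is the dominant; dominant seventh chord there is V7.

I - V/iii - iii - iv - V7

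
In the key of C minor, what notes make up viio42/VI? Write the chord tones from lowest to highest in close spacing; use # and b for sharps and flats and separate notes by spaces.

Fb G Bb Db

The slash marks an applied leading-tone chord: viio of VI. In C minor, VI is Ab, so the leading tone to it is G, a half step below.
Building a fully diminished seventh chord on G gives G-Bb-Db-Fb.
The figured bass 42 indicates third inversion, placing the seventh (Fb) in the bass: Fb-G-Bb-Db.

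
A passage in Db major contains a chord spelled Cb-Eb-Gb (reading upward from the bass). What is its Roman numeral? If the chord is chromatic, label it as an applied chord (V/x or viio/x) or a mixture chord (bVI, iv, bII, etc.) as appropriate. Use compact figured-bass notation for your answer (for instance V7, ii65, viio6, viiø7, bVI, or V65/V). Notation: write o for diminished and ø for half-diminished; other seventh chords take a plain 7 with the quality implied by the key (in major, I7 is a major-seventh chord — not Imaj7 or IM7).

The pitches Cb-Eb-Gb form a major triad rooted on Cb.
Cb is the lowered seventh degree of Db major (diatonic 7 would be C). This is a major triad on the lowered seventh degree (the subtonic), borrowed from the parallel minor.

bVII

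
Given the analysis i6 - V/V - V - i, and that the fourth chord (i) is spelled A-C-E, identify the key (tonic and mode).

A minor

The anchor chord is a minor triad on A, labeled i.
If A is scale degree 1 and the mode makes that degree carry a minor triad, the tonic is A and the mode is minor.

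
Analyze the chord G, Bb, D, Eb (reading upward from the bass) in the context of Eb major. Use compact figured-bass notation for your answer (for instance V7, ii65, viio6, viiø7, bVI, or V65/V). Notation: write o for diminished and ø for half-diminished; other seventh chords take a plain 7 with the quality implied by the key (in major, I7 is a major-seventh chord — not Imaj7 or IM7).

The pitches Eb-G-Bb-D form a major seventh chord rooted on Eb.
In Eb major, Eb is the tonic; the diatonic major seventh chord there is I7.
With G in the bass the chord is in first inversion, so the figured bass is 65.

I65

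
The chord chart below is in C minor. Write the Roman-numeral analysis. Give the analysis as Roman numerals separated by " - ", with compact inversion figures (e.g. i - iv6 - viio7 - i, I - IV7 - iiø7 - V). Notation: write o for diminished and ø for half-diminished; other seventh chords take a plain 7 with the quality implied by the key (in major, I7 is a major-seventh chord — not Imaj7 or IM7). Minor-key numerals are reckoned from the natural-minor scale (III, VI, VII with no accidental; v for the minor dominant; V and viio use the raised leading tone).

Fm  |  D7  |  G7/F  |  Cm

iv - V7/V - V42 - i

Fm: minor triad on F = scale degree 4 → iv.
D7 is the secondary dominant of V (dominant seventh chord on D): V7/V.
G7/F: root G is the dominant; dominant seventh chord there is V42.
Cm: root C is the tonic; minor triad there is i.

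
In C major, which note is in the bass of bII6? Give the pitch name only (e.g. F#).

F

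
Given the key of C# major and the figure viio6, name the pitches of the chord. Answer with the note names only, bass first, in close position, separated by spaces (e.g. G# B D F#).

D# F# B#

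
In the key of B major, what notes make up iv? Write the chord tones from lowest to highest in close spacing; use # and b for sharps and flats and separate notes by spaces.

E G B

iv is the minor subdominant, borrowed from the parallel minor. In B major that root is E.
So the chord is E-G-B, a minor triad.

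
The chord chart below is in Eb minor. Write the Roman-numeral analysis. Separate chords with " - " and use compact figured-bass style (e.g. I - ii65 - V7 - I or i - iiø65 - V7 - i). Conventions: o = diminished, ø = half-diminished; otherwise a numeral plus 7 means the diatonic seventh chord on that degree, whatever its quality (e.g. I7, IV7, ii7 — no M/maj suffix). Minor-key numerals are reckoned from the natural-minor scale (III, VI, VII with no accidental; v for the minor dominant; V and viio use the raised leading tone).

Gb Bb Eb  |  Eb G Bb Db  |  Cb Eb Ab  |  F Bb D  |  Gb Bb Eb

i6 - V7/iv - iv6 - V64 - i6

Gb-Bb-Eb has root Eb, degree 1 in Eb minor, so i6.
Eb-G-Bb-Db: chromatic; Eb is V of iv, so V7/iv.
Cb-Eb-Ab: root Ab is the subdominant; minor triad there is iv6.
F-Bb-D: major triad on Bb = scale degree 5 → V64.
Gb-Bb-Eb: minor triad on Eb = scale degree 1 → i6.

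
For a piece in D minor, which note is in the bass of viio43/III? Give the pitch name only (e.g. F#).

Bb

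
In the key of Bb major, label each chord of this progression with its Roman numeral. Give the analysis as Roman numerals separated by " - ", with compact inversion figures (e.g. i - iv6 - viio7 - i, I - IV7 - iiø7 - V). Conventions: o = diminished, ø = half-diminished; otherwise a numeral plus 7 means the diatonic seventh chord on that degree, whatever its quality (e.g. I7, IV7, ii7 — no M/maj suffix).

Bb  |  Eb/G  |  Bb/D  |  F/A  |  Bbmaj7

I - IV6 - I6 - V6 - I7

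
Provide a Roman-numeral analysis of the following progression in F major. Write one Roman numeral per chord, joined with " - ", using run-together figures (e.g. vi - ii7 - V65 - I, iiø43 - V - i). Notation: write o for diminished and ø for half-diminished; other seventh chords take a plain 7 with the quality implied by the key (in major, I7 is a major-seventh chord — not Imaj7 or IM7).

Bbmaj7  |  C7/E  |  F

Bbmaj7: root Bb is the subdominant; major seventh chord there is IV7.
C7/E has root C, degree 5 in F major, so V65.
F has root F, degree 1 in F major, so I.

IV7 - V65 - I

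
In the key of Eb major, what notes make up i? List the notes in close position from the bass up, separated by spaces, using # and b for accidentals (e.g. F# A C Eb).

Scale degree 1 in Eb major is Eb; here the chord built on it is altered to a minor triad. i is the minor tonic, borrowed from the parallel minor.
So the chord is Eb-Gb-Bb.

Eb Gb Bb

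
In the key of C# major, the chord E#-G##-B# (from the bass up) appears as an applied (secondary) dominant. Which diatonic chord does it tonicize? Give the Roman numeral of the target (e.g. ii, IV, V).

The chord is a major triad on E#.
A dominant resolves down a perfect fifth: E# → A#. In C# major, A# is scale degree 6, i.e. vi.

vi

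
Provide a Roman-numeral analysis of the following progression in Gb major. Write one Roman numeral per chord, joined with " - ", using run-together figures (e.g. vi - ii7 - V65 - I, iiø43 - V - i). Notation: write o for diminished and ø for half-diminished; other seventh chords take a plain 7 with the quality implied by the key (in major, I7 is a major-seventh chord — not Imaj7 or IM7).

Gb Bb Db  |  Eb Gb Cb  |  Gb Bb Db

Gb-Bb-Db has root Gb, degree 1 in Gb major, so I.
Eb-Gb-Cb: major triad on Cb = scale degree 4 → IV6.
Gb-Bb-Db: root Gb is the tonic; major triad there is I.

I - IV6 - I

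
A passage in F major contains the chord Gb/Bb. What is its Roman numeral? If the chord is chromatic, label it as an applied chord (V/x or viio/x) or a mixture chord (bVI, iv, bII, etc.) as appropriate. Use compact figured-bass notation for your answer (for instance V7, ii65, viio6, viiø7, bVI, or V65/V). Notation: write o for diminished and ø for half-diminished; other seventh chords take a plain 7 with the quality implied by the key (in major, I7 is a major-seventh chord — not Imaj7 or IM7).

Stacked in thirds the chord is Gb-Bb-Db: a major triad on Gb.
Gb is the lowered second degree of F major (diatonic 2 would be G). This is the Neapolitan sixth — a major triad on the lowered second degree, here in its customary first inversion.
With Bb in the bass the chord is in first inversion, so the figured bass is 6.

bII6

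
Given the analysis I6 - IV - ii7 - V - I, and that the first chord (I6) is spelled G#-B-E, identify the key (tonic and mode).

E major

The chord E/G# is a major triad rooted on E; its label is I6.
If E is scale degree 1 and the mode makes that degree carry a major triad, the tonic is E and the mode is major.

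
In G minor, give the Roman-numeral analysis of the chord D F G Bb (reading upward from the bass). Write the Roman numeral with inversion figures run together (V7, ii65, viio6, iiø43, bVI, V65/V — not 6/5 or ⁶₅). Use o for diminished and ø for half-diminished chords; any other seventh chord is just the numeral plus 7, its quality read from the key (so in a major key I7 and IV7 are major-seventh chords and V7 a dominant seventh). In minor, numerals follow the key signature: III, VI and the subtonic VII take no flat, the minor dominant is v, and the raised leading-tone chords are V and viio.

The pitches G-Bb-D-F form a minor seventh chord rooted on G.
G is scale degree 1 in G minor, and a minor seventh chord on that degree is written i7.
With D in the bass the chord is in second inversion, so the figured bass is 43.

i43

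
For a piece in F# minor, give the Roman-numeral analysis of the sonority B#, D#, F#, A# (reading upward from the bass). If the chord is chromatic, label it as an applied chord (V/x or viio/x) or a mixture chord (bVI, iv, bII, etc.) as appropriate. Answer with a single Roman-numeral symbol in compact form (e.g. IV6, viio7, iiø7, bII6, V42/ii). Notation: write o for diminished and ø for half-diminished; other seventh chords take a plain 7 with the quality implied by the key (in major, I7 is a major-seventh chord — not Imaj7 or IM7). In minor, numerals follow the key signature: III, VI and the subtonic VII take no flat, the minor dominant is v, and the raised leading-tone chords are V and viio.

viiø7/V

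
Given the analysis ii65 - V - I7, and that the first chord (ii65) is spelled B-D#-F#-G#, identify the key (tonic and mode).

F# major

The chord G#m7/B is a minor seventh chord rooted on G#; its label is ii65.
ii65 on G# implies G# is the supertonic; that puts the tonic at F#, and the lowercase numeral fits major mode.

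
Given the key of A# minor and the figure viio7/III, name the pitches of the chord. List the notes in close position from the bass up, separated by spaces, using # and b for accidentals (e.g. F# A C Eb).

B# D# F# A

The slash marks an applied leading-tone chord: viio of III. In A# minor, III is C#, so the leading tone to it is B#, a half step below.
Building a fully diminished seventh chord on B# gives B#-D#-F#-A.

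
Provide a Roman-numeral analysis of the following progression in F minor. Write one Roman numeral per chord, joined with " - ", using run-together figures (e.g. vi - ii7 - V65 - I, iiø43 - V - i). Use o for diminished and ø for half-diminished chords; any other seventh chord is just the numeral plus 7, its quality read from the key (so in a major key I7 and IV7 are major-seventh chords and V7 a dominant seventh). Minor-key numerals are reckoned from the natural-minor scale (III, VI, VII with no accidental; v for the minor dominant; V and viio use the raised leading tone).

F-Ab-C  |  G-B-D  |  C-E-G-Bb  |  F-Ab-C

i - V/V - V7 - i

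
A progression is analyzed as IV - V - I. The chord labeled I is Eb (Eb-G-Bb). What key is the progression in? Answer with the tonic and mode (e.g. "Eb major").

Eb major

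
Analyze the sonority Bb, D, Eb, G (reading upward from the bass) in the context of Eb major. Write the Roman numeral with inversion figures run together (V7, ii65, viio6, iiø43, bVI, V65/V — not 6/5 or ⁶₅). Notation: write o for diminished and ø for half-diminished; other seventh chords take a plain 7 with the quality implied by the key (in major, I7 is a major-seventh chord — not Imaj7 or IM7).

I43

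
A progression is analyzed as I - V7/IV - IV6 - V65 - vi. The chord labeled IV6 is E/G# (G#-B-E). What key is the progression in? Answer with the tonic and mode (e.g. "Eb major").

The chord E/G# is a major triad rooted on E; its label is IV6.
If E is scale degree 4 and the mode makes that degree carry a major triad, the tonic is B and the mode is major.

B major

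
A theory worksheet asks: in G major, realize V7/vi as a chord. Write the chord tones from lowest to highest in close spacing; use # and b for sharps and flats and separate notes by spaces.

The slash means an applied dominant: we want the dominant of vi. In G major, vi is E minor, and its dominant is built on B.
Building a dominant seventh chord on B gives B-D#-F#-A.

B D# F# A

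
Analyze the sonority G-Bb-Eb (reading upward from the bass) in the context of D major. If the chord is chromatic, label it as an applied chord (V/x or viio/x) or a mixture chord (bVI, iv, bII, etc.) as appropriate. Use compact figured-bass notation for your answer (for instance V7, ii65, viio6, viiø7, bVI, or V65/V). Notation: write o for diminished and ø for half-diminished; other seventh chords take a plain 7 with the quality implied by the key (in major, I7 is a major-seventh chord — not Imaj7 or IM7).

bII6

Stacked in thirds the chord is Eb-G-Bb: a major triad on Eb.
Eb is the lowered second degree of D major (diatonic 2 would be E). This is the Neapolitan sixth — a major triad on the lowered second degree, here in its customary first inversion.
With G in the bass the chord is in first inversion, so the figured bass is 6.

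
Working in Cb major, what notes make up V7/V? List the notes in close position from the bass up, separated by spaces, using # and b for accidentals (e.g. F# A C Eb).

Db F Ab Cb

The slash means an applied dominant: we want the dominant of V. In Cb major, V is Gb major, and its dominant is built on Db.
Building a dominant seventh chord on Db gives Db-F-Ab-Cb.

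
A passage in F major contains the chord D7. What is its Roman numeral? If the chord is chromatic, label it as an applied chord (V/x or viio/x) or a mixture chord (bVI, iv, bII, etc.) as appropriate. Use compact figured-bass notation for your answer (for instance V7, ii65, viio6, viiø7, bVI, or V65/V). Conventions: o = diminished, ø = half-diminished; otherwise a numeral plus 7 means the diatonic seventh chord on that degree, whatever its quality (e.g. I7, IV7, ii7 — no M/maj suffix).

V7/ii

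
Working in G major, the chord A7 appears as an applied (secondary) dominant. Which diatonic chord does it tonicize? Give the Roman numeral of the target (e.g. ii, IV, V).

V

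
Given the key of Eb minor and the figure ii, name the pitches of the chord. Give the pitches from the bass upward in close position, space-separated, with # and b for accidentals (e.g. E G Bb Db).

F Ab C

Scale degree 2 in Eb minor is F; here the chord built on it is altered to a minor triad. ii is the minor supertonic, borrowed from the parallel major (the Dorian ii).
So the chord is F-Ab-C, a minor triad.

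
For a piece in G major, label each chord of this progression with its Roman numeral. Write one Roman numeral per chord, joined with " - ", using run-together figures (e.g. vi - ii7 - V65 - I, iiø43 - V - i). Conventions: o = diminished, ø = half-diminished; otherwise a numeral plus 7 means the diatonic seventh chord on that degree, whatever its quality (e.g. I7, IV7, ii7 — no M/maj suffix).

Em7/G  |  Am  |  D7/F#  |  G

Em7/G: root E is the submediant; minor seventh chord there is vi65.
Am: root A is the supertonic; minor triad there is ii.
D7/F#: dominant seventh chord on D = scale degree 5 → V65.
G: major triad on G = scale degree 1 → I.

vi65 - ii - V65 - I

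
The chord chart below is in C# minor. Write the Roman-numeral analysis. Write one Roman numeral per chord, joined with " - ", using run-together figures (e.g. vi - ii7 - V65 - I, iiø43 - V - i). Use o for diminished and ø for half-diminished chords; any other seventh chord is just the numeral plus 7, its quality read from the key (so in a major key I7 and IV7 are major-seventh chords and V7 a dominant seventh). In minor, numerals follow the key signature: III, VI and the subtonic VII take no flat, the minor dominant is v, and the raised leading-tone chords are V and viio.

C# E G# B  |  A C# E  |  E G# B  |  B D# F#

i7 - VI - III - VII

C#-E-G#-B: minor seventh chord on C# = scale degree 1 → i7.
A-C#-E: root A is the submediant; major triad there is VI.
E-G#-B: major triad on E = scale degree 3 → III.
B-D#-F# has root B, degree 7 in C# minor, so VII.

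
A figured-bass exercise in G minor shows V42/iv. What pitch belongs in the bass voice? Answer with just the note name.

F

The applied chord V42/iv is rooted on G: G-B-D-F.
The figure 42 means third inversion — the seventh is in the bass.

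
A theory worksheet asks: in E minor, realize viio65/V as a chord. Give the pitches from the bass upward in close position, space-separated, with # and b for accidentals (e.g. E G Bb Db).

C# E G A#

The slash marks an applied leading-tone chord: viio of V. In E minor, V is B, so the leading tone to it is A#, a half step below.
Building a fully diminished seventh chord on A# gives A#-C#-E-G.
With the 65 figure the chord is in first inversion; from the bass C# upward in close position it reads C#-E-G-A#.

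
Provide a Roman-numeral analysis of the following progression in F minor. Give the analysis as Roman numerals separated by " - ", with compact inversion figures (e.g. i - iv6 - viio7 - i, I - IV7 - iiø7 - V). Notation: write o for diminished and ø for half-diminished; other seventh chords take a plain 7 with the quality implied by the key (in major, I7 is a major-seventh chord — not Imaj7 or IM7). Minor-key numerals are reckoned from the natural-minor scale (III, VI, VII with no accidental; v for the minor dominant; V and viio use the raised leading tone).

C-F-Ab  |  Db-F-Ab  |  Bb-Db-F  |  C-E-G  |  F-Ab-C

i64 - VI - iv - V - i

C-F-Ab: root F is the tonic; minor triad there is i64.
Db-F-Ab has root Db, degree 6 in F minor, so VI.
Bb-Db-F has root Bb, degree 4 in F minor, so iv.
C-E-G: root C is the dominant; major triad there is V.
F-Ab-C: root F is the tonic; minor triad there is i.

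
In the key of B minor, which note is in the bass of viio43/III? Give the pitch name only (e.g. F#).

G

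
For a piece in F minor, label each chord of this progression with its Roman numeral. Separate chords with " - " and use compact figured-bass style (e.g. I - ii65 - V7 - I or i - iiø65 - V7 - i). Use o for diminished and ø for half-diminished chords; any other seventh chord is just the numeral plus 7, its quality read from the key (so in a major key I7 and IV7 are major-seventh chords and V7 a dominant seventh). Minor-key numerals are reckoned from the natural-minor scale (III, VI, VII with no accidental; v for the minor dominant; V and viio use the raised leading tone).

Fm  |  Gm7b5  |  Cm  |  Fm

i - iiø7 - v - i

Fm has root F, degree 1 in F minor, so i.
Gm7b5: half-diminished seventh chord on G = scale degree 2 → iiø7.
Cm: root C is the dominant; minor triad there is v.
Fm has root F, degree 1 in F minor, so i.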